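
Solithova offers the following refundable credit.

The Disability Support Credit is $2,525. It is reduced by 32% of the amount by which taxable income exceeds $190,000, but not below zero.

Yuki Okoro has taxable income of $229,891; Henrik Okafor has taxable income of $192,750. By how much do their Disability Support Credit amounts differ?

$1,645

Yuki ($229,891): Disability Support Credit: 32% of the $39,891 excess over $190,000 is $12,765.12 ≥ base, so the credit is $0.
Henrik ($192,750): Disability Support Credit: 32% of the $2,750 excess over $190,000 is $880; credit = $2,525 − $880 = $1,645.
Difference: |$0 − $1,645| = $1,645.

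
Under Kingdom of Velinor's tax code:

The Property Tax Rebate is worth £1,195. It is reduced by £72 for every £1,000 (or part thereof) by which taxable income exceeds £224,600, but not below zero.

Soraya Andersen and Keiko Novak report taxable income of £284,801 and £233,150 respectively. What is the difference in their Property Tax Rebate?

Soraya (£284,801): Property Tax Rebate: income exceeds £224,600 by £60,201 → 61 increments × £72 = £4,392 ≥ base, so the credit is £0.
Keiko (£233,150): Property Tax Rebate: income exceeds £224,600 by £8,550, which is 9 full-or-partial £1,000 increments; reduction = 9 × £72 = £648, leaving £547.
Difference: |£0 − £547| = £547.

£547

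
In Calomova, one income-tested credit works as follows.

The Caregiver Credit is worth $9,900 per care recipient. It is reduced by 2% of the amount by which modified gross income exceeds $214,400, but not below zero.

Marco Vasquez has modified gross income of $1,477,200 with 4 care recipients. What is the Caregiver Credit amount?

$14,344

Caregiver Credit: base = 4 × $9,900 = $39,600. 2% of the $1,262,800 excess over $214,400 is $25,256; credit = $39,600 − $25,256 = $14,344.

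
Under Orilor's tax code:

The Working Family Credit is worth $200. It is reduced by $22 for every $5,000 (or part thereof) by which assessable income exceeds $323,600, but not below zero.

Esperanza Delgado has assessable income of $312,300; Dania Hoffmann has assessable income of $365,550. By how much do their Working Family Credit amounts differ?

Esperanza ($312,300): Working Family Credit: $312,300 is at or below the $323,600 threshold, so the full $200 applies.
Dania ($365,550): Working Family Credit: income exceeds $323,600 by $41,950, which is 9 full-or-partial $5,000 increments; reduction = 9 × $22 = $198, leaving $2.
Difference: |$200 − $2| = $198.

$198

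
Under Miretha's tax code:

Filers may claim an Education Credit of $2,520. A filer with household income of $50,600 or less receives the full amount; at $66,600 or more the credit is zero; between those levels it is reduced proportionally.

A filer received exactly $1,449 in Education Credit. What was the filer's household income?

$1,449 is 1,449/2,520 of the full $2,520, so 1,071/2,520 of the $16,000 range has been used: income = $50,600 + $16,000 × 1,071/2,520 = $57,400.

$57,400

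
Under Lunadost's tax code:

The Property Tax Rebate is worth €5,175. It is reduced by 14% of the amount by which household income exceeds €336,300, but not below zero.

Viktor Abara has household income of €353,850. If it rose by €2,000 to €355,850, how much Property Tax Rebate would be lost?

At €353,850 — 14% of the €17,550 excess over €336,300 is €2,457; credit = €5,175 − €2,457 = €2,718.
At €355,850 — 14% of the €19,550 excess over €336,300 is €2,737; credit = €5,175 − €2,737 = €2,438.
Lost: €2,718 − €2,438 = €280.

€280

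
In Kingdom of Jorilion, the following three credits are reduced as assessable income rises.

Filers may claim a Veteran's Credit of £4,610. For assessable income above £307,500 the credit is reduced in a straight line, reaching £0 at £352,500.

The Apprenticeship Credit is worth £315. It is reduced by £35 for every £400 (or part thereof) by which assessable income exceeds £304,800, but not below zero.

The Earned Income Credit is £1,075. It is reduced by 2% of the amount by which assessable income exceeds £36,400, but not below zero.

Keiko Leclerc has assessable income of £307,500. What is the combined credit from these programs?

£4,680

Veteran's Credit: £307,500 is at or below the £307,500 threshold, so the full £4,610 applies.
Apprenticeship Credit: income exceeds £304,800 by £2,700, which is 7 full-or-partial £400 increments; reduction = 7 × £35 = £245, leaving £70.
Earned Income Credit: 2% of the £271,100 excess over £36,400 is £5,422 ≥ base, so the credit is £0.
Total: £4,610 + £70 + £0 = £4,680.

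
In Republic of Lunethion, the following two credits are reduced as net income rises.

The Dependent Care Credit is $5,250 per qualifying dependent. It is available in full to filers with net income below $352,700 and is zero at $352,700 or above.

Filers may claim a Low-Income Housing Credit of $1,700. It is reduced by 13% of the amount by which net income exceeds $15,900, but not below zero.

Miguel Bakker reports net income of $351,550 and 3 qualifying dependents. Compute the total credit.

Dependent Care Credit: base = 3 × $5,250 = $15,750. $351,550 is below the $352,700 cutoff, so the full $15,750 applies.
Low-Income Housing Credit: 13% of the $335,650 excess over $15,900 is $43,634.50 ≥ base, so the credit is $0.
Total: $15,750 + $0 = $15,750.

$15,750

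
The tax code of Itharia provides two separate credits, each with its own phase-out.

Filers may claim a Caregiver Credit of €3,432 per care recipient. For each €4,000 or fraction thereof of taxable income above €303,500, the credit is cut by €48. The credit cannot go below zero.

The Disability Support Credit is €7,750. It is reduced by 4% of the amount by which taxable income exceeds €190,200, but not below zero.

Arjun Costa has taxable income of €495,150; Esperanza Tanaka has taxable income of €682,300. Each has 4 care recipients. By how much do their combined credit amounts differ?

€2,256

Arjun (€495,150): Caregiver Credit: base = 4 × €3,432 = €13,728. income exceeds €303,500 by €191,650, which is 48 full-or-partial €4,000 increments; reduction = 48 × €48 = €2,304, leaving €11,424. Disability Support Credit: 4% of the €304,950 excess over €190,200 is €12,198 ≥ base, so the credit is €0. total €11,424 + €0 = €11,424
Esperanza (€682,300): Caregiver Credit: base = 4 × €3,432 = €13,728. income exceeds €303,500 by €378,800, which is 95 full-or-partial €4,000 increments; reduction = 95 × €48 = €4,560, leaving €9,168. Disability Support Credit: 4% of the €492,100 excess over €190,200 is €19,684 ≥ base, so the credit is €0. total €9,168 + €0 = €9,168
Difference: |€11,424 − €9,168| = €2,256.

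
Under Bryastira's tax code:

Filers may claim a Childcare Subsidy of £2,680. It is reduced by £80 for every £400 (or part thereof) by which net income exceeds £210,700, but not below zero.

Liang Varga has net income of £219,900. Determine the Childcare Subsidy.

£840

Childcare Subsidy: income exceeds £210,700 by £9,200, which is 23 full-or-partial £400 increments; reduction = 23 × £80 = £1,840, leaving £840.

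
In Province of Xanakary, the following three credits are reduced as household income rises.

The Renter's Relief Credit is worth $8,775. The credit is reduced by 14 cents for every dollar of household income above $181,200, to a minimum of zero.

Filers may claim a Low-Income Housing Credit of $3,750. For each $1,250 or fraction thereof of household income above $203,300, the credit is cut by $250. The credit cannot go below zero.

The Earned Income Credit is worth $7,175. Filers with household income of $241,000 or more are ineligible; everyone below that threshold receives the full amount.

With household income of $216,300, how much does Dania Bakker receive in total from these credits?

$12,036

Renter's Relief Credit: 14% of the $35,100 excess over $181,200 is $4,914; credit = $8,775 − $4,914 = $3,861.
Low-Income Housing Credit: income exceeds $203,300 by $13,000, which is 11 full-or-partial $1,250 increments; reduction = 11 × $250 = $2,750, leaving $1,000.
Earned Income Credit: $216,300 is below the $241,000 cutoff, so the full $7,175 applies.
Total: $3,861 + $1,000 + $7,175 = $12,036.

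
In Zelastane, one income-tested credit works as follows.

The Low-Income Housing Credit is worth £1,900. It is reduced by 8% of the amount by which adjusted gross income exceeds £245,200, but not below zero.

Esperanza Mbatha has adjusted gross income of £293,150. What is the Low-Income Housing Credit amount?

£0

Low-Income Housing Credit: 8% of the £47,950 excess over £245,200 is £3,836 ≥ base, so the credit is £0.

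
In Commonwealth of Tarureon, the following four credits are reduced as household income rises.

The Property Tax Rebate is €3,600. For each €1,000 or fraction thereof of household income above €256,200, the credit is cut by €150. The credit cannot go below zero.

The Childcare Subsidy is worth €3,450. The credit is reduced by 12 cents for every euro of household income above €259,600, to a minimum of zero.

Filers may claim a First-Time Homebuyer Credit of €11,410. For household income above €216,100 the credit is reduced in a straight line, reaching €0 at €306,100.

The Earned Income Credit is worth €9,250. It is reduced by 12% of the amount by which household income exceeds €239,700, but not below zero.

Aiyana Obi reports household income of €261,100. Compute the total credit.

€18,507

Property Tax Rebate: income exceeds €256,200 by €4,900, which is 5 full-or-partial €1,000 increments; reduction = 5 × €150 = €750, leaving €2,850.
Childcare Subsidy: 12% of the €1,500 excess over €259,600 is €180; credit = €3,450 − €180 = €3,270.
First-Time Homebuyer Credit: €261,100 is €45,000 into a €90,000 phase-out range, leaving 45,000/90,000 of the credit: €11,410 × 45,000/90,000 = €5,705.
Earned Income Credit: 12% of the €21,400 excess over €239,700 is €2,568; credit = €9,250 − €2,568 = €6,682.
Total: €2,850 + €3,270 + €5,705 + €6,682 = €18,507.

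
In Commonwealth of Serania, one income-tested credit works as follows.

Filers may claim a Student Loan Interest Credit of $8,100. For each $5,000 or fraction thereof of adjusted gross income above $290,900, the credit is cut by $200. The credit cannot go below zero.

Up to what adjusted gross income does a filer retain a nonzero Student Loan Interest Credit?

After 40 increments the reduction is 40 × $200 = $8,000, leaving $100; one more increment wipes it out. Increment 40 ends at excess 40 × $5,000 = $200,000, so the highest qualifying income is $290,900 + $200,000 = $490,900.

$490,900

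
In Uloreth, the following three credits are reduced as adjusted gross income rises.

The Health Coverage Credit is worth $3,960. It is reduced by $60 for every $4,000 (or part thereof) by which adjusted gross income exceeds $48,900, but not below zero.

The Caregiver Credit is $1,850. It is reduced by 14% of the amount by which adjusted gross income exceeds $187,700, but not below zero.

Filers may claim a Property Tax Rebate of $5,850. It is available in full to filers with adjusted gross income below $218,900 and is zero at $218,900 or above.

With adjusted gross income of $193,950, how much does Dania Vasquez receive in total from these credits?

$8,565

Health Coverage Credit: income exceeds $48,900 by $145,050, which is 37 full-or-partial $4,000 increments; reduction = 37 × $60 = $2,220, leaving $1,740.
Caregiver Credit: 14% of the $6,250 excess over $187,700 is $875; credit = $1,850 − $875 = $975.
Property Tax Rebate: $193,950 is below the $218,900 cutoff, so the full $5,850 applies.
Total: $1,740 + $975 + $5,850 = $8,565.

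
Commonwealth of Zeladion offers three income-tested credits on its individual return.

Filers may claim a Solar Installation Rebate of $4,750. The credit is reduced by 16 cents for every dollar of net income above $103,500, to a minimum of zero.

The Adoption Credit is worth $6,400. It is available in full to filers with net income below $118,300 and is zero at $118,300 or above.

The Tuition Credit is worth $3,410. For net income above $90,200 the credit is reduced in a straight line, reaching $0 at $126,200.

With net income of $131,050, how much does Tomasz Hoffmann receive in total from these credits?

$342

Solar Installation Rebate: 16% of the $27,550 excess over $103,500 is $4,408; credit = $4,750 − $4,408 = $342.
Adoption Credit: $131,050 meets or exceeds the $118,300 cutoff, so the credit is $0.
Tuition Credit: $131,050 is at or above $126,200, so the credit is $0.
Total: $342 + $0 + $0 = $342.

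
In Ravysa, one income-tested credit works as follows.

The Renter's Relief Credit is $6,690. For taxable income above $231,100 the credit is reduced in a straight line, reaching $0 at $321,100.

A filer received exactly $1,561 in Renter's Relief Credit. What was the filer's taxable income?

$300,100

$1,561 is 1,561/6,690 of the full $6,690, so 5,129/6,690 of the $90,000 range has been used: income = $231,100 + $90,000 × 5,129/6,690 = $300,100.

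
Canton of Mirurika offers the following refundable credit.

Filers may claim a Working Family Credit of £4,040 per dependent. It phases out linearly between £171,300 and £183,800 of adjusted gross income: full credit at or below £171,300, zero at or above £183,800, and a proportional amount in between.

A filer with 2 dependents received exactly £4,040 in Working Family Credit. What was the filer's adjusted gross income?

Full credit = 2 × £4,040 = £8,080.
£4,040 is 4,040/8,080 of the full £8,080, so 4,040/8,080 of the £12,500 range has been used: income = £171,300 + £12,500 × 4,040/8,080 = £177,550.

£177,550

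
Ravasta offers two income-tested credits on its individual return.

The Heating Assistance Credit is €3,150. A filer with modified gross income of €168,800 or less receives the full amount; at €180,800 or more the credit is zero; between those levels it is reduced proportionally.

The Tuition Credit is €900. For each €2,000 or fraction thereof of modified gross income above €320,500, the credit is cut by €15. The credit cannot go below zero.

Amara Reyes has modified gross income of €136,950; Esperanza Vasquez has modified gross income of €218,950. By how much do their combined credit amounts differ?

€3,150

Amara (€136,950): Heating Assistance Credit: €136,950 is at or below the €168,800 threshold, so the full €3,150 applies. Tuition Credit: €136,950 is at or below the €320,500 threshold, so the full €900 applies. total €3,150 + €900 = €4,050
Esperanza (€218,950): Heating Assistance Credit: €218,950 is at or above €180,800, so the credit is €0. Tuition Credit: €218,950 is at or below the €320,500 threshold, so the full €900 applies. total €0 + €900 = €900
Difference: |€4,050 − €900| = €3,150.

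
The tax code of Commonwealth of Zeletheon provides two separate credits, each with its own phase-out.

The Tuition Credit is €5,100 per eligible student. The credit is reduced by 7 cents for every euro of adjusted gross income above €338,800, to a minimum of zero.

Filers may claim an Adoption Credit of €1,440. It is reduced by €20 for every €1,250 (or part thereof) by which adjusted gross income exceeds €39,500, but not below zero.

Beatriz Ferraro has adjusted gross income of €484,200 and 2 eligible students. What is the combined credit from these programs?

€22

Tuition Credit: base = 2 × €5,100 = €10,200. 7% of the €145,400 excess over €338,800 is €10,178; credit = €10,200 − €10,178 = €22.
Adoption Credit: income exceeds €39,500 by €444,700 → 356 increments × €20 = €7,120 ≥ base, so the credit is €0.
Total: €22 + €0 = €22.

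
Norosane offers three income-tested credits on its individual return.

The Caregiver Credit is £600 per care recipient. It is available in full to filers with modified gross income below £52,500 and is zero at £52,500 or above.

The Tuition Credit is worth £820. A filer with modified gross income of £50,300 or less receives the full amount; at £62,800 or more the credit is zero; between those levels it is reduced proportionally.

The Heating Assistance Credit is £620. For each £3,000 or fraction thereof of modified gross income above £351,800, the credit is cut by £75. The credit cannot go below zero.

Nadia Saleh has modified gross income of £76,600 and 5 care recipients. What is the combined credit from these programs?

Caregiver Credit: base = 5 × £600 = £3,000. £76,600 meets or exceeds the £52,500 cutoff, so the credit is £0.
Tuition Credit: £76,600 is at or above £62,800, so the credit is £0.
Heating Assistance Credit: £76,600 is at or below the £351,800 threshold, so the full £620 applies.
Total: £0 + £0 + £620 = £620.

£620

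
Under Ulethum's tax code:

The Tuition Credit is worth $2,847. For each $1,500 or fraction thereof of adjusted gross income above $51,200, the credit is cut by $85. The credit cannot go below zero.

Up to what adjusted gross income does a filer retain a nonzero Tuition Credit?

After 33 increments the reduction is 33 × $85 = $2,805, leaving $42; one more increment wipes it out. Increment 33 ends at excess 33 × $1,500 = $49,500, so the highest qualifying income is $51,200 + $49,500 = $100,700.

$100,700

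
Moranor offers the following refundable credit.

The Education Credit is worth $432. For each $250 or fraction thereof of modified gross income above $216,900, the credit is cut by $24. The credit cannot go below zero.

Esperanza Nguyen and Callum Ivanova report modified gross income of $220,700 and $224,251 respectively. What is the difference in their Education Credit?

Esperanza ($220,700): Education Credit: income exceeds $216,900 by $3,800, which is 16 full-or-partial $250 increments; reduction = 16 × $24 = $384, leaving $48.
Callum ($224,251): Education Credit: income exceeds $216,900 by $7,351 → 30 increments × $24 = $720 ≥ base, so the credit is $0.
Difference: |$48 − $0| = $48.

$48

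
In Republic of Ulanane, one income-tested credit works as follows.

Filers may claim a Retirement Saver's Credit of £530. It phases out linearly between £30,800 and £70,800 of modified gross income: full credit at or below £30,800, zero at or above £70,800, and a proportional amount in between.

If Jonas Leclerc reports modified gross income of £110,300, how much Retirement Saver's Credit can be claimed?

£0

Retirement Saver's Credit: £110,300 is at or above £70,800, so the credit is £0.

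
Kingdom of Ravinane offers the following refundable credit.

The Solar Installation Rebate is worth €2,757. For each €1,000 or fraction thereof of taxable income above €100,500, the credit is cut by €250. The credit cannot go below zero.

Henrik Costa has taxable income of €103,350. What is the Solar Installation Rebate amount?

Solar Installation Rebate: income exceeds €100,500 by €2,850, which is 3 full-or-partial €1,000 increments; reduction = 3 × €250 = €750, leaving €2,007.

€2,007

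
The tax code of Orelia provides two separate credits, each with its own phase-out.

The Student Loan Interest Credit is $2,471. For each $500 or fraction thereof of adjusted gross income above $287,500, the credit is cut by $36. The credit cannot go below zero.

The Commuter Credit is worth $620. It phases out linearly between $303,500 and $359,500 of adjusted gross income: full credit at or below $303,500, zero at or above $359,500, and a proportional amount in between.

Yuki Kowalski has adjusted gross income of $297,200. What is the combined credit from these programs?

Student Loan Interest Credit: income exceeds $287,500 by $9,700, which is 20 full-or-partial $500 increments; reduction = 20 × $36 = $720, leaving $1,751.
Commuter Credit: $297,200 is at or below the $303,500 threshold, so the full $620 applies.
Total: $1,751 + $620 = $2,371.

$2,371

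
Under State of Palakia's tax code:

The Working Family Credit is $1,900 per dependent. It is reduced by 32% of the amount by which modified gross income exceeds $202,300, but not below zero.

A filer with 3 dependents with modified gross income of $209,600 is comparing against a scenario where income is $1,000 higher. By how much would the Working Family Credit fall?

At $209,600 — base = 3 × $1,900 = $5,700. 32% of the $7,300 excess over $202,300 is $2,336; credit = $5,700 − $2,336 = $3,364.
At $210,600 — base = 3 × $1,900 = $5,700. 32% of the $8,300 excess over $202,300 is $2,656; credit = $5,700 − $2,656 = $3,044.
Lost: $3,364 − $3,044 = $320.

$320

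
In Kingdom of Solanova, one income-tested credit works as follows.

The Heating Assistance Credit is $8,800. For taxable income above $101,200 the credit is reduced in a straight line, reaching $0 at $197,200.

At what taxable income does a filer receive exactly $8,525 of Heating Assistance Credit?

$8,525 is 8,525/8,800 of the full $8,800, so 275/8,800 of the $96,000 range has been used: income = $101,200 + $96,000 × 275/8,800 = $104,200.

$104,200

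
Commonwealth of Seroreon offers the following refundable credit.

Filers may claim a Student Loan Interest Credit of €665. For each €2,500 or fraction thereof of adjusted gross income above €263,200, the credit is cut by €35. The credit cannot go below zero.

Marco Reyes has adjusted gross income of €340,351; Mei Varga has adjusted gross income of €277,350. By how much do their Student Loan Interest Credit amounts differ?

€455

Marco (€340,351): Student Loan Interest Credit: income exceeds €263,200 by €77,151 → 31 increments × €35 = €1,085 ≥ base, so the credit is €0.
Mei (€277,350): Student Loan Interest Credit: income exceeds €263,200 by €14,150, which is 6 full-or-partial €2,500 increments; reduction = 6 × €35 = €210, leaving €455.
Difference: |€0 − €455| = €455.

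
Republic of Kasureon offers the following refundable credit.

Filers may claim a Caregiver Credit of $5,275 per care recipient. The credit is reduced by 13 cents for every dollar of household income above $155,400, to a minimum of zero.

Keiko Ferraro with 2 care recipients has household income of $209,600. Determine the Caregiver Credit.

$3,504

Caregiver Credit: base = 2 × $5,275 = $10,550. 13% of the $54,200 excess over $155,400 is $7,046; credit = $10,550 − $7,046 = $3,504.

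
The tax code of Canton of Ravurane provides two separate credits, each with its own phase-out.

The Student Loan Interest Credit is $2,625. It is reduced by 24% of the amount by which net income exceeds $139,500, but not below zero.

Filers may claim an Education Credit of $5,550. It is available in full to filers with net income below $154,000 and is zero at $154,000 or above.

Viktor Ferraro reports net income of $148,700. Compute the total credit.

$5,967

Student Loan Interest Credit: 24% of the $9,200 excess over $139,500 is $2,208; credit = $2,625 − $2,208 = $417.
Education Credit: $148,700 is below the $154,000 cutoff, so the full $5,550 applies.
Total: $417 + $5,550 = $5,967.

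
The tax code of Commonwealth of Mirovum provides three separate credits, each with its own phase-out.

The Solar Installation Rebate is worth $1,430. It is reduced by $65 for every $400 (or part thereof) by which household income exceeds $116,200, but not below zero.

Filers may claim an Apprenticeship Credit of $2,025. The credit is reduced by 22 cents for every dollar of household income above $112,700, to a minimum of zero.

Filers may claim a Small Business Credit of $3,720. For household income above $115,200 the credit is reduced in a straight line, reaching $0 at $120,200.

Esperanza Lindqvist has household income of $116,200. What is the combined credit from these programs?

$5,661

Solar Installation Rebate: $116,200 is at or below the $116,200 threshold, so the full $1,430 applies.
Apprenticeship Credit: 22% of the $3,500 excess over $112,700 is $770; credit = $2,025 − $770 = $1,255.
Small Business Credit: $116,200 is $1,000 into a $5,000 phase-out range, leaving 4,000/5,000 of the credit: $3,720 × 4,000/5,000 = $2,976.
Total: $1,430 + $1,255 + $2,976 = $5,661.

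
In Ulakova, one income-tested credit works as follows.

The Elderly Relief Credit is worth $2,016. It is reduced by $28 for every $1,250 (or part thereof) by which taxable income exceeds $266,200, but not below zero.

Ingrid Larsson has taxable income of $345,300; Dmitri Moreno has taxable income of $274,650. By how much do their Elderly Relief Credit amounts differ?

Ingrid ($345,300): Elderly Relief Credit: income exceeds $266,200 by $79,100, which is 64 full-or-partial $1,250 increments; reduction = 64 × $28 = $1,792, leaving $224.
Dmitri ($274,650): Elderly Relief Credit: income exceeds $266,200 by $8,450, which is 7 full-or-partial $1,250 increments; reduction = 7 × $28 = $196, leaving $1,820.
Difference: |$224 − $1,820| = $1,596.

$1,596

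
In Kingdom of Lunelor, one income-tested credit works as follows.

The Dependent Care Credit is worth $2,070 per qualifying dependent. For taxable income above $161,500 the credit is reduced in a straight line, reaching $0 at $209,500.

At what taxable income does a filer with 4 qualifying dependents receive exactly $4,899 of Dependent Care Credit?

$181,100

Full credit = 4 × $2,070 = $8,280.
$4,899 is 4,899/8,280 of the full $8,280, so 3,381/8,280 of the $48,000 range has been used: income = $161,500 + $48,000 × 3,381/8,280 = $181,100.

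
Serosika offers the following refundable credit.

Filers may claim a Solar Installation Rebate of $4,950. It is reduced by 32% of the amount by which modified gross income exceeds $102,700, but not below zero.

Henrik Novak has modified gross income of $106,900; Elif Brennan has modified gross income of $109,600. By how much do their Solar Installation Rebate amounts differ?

$864

Henrik ($106,900): Solar Installation Rebate: 32% of the $4,200 excess over $102,700 is $1,344; credit = $4,950 − $1,344 = $3,606.
Elif ($109,600): Solar Installation Rebate: 32% of the $6,900 excess over $102,700 is $2,208; credit = $4,950 − $2,208 = $2,742.
Difference: |$3,606 − $2,742| = $864.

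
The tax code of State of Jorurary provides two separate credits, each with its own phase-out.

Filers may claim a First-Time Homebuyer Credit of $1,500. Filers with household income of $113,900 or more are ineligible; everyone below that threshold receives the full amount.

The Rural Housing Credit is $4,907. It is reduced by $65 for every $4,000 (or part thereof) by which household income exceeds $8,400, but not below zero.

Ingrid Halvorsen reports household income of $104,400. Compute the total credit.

First-Time Homebuyer Credit: $104,400 is below the $113,900 cutoff, so the full $1,500 applies.
Rural Housing Credit: income exceeds $8,400 by $96,000, which is 24 full-or-partial $4,000 increments; reduction = 24 × $65 = $1,560, leaving $3,347.
Total: $1,500 + $3,347 = $4,847.

$4,847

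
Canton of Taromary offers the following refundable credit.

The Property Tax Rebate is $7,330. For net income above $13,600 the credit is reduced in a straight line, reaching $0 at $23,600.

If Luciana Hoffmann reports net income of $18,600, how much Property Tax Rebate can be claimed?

$3,665

Property Tax Rebate: $18,600 is $5,000 into a $10,000 phase-out range, leaving 5,000/10,000 of the credit: $7,330 × 5,000/10,000 = $3,665.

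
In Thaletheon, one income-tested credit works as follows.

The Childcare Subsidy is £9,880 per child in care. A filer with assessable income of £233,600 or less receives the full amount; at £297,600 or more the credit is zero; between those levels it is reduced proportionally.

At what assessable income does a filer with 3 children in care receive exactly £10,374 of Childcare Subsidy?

£275,200

Full credit = 3 × £9,880 = £29,640.
£10,374 is 10,374/29,640 of the full £29,640, so 19,266/29,640 of the £64,000 range has been used: income = £233,600 + £64,000 × 19,266/29,640 = £275,200.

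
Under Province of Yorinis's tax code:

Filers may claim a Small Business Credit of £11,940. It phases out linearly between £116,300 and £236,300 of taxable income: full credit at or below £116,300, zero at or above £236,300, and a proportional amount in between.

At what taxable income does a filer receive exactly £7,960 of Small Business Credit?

£156,300

£7,960 is 7,960/11,940 of the full £11,940, so 3,980/11,940 of the £120,000 range has been used: income = £116,300 + £120,000 × 3,980/11,940 = £156,300.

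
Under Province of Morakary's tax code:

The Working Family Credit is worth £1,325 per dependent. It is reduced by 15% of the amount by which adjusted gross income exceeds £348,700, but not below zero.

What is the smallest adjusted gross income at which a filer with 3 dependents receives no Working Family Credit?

£375,200

Full credit = 3 × £1,325 = £3,975.
The credit falls by 15% of each pound above £348,700, so it reaches zero when the excess is £3,975 / 15% = £26,500: income = £348,700 + £26,500 = £375,200.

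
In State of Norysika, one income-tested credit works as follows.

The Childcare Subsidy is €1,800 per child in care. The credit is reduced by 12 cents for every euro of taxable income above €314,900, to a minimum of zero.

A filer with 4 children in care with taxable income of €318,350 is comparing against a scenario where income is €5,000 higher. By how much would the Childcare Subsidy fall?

€600

At €318,350 — base = 4 × €1,800 = €7,200. 12% of the €3,450 excess over €314,900 is €414; credit = €7,200 − €414 = €6,786.
At €323,350 — base = 4 × €1,800 = €7,200. 12% of the €8,450 excess over €314,900 is €1,014; credit = €7,200 − €1,014 = €6,186.
Lost: €6,786 − €6,186 = €600.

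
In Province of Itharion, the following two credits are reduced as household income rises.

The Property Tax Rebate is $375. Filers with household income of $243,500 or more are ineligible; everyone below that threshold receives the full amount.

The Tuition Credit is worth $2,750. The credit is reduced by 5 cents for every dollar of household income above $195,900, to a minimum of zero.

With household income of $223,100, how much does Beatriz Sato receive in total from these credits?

$1,765

Property Tax Rebate: $223,100 is below the $243,500 cutoff, so the full $375 applies.
Tuition Credit: 5% of the $27,200 excess over $195,900 is $1,360; credit = $2,750 − $1,360 = $1,390.
Total: $375 + $1,390 = $1,765.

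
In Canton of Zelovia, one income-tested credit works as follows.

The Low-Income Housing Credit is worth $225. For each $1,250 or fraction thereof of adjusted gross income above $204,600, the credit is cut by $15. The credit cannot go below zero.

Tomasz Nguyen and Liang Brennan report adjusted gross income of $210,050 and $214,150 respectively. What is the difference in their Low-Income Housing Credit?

$45

Tomasz ($210,050): Low-Income Housing Credit: income exceeds $204,600 by $5,450, which is 5 full-or-partial $1,250 increments; reduction = 5 × $15 = $75, leaving $150.
Liang ($214,150): Low-Income Housing Credit: income exceeds $204,600 by $9,550, which is 8 full-or-partial $1,250 increments; reduction = 8 × $15 = $120, leaving $105.
Difference: |$150 − $105| = $45.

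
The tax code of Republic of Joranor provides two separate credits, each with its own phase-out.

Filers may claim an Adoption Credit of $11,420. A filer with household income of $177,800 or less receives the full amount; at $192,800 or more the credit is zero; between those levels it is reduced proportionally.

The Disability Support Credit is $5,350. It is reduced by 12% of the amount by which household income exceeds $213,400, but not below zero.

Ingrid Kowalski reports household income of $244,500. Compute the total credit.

$1,618

Adoption Credit: $244,500 is at or above $192,800, so the credit is $0.
Disability Support Credit: 12% of the $31,100 excess over $213,400 is $3,732; credit = $5,350 − $3,732 = $1,618.
Total: $0 + $1,618 = $1,618.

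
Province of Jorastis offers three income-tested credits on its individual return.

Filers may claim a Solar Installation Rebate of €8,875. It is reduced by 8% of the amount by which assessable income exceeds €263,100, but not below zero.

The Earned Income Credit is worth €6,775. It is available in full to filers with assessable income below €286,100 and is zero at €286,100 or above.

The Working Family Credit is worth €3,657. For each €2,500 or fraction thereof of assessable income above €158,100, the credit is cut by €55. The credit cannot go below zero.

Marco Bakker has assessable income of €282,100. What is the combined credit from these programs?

Solar Installation Rebate: 8% of the €19,000 excess over €263,100 is €1,520; credit = €8,875 − €1,520 = €7,355.
Earned Income Credit: €282,100 is below the €286,100 cutoff, so the full €6,775 applies.
Working Family Credit: income exceeds €158,100 by €124,000, which is 50 full-or-partial €2,500 increments; reduction = 50 × €55 = €2,750, leaving €907.
Total: €7,355 + €6,775 + €907 = €15,037.

€15,037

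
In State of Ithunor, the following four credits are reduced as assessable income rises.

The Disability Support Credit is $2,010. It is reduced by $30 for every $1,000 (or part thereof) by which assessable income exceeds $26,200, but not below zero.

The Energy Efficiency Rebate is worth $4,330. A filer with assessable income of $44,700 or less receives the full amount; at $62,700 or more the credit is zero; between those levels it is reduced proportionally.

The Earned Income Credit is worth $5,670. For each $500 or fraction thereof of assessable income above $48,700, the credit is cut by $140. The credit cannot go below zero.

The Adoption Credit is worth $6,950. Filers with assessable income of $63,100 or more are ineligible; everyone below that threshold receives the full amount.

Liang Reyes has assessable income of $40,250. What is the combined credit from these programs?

$18,510

Disability Support Credit: income exceeds $26,200 by $14,050, which is 15 full-or-partial $1,000 increments; reduction = 15 × $30 = $450, leaving $1,560.
Energy Efficiency Rebate: $40,250 is at or below the $44,700 threshold, so the full $4,330 applies.
Earned Income Credit: $40,250 is at or below the $48,700 threshold, so the full $5,670 applies.
Adoption Credit: $40,250 is below the $63,100 cutoff, so the full $6,950 applies.
Total: $1,560 + $4,330 + $5,670 + $6,950 = $18,510.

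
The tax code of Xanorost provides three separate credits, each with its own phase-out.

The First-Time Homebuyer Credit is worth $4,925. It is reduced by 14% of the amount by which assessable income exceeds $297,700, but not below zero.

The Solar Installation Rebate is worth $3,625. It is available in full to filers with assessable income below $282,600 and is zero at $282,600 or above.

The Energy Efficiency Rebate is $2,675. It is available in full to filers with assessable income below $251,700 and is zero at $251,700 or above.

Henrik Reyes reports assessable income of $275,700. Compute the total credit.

$8,550

First-Time Homebuyer Credit: $275,700 is at or below the $297,700 threshold, so the full $4,925 applies.
Solar Installation Rebate: $275,700 is below the $282,600 cutoff, so the full $3,625 applies.
Energy Efficiency Rebate: $275,700 meets or exceeds the $251,700 cutoff, so the credit is $0.
Total: $4,925 + $3,625 + $0 = $8,550.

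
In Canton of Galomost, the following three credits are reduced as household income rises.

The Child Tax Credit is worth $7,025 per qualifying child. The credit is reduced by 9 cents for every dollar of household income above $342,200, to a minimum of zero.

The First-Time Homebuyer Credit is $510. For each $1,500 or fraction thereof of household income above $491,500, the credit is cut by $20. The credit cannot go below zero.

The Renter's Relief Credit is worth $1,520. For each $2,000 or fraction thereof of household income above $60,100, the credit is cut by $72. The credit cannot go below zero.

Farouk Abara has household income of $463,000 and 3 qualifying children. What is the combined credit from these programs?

$10,713

Child Tax Credit: base = 3 × $7,025 = $21,075. 9% of the $120,800 excess over $342,200 is $10,872; credit = $21,075 − $10,872 = $10,203.
First-Time Homebuyer Credit: $463,000 is at or below the $491,500 threshold, so the full $510 applies.
Renter's Relief Credit: income exceeds $60,100 by $402,900 → 202 increments × $72 = $14,544 ≥ base, so the credit is $0.
Total: $10,203 + $510 + $0 = $10,713.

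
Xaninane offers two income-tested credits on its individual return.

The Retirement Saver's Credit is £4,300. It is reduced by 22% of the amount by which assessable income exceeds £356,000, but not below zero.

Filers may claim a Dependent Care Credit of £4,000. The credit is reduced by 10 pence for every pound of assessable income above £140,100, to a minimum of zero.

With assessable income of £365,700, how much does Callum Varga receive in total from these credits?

£2,166

Retirement Saver's Credit: 22% of the £9,700 excess over £356,000 is £2,134; credit = £4,300 − £2,134 = £2,166.
Dependent Care Credit: 10% of the £225,600 excess over £140,100 is £22,560 ≥ base, so the credit is £0.
Total: £2,166 + £0 = £2,166.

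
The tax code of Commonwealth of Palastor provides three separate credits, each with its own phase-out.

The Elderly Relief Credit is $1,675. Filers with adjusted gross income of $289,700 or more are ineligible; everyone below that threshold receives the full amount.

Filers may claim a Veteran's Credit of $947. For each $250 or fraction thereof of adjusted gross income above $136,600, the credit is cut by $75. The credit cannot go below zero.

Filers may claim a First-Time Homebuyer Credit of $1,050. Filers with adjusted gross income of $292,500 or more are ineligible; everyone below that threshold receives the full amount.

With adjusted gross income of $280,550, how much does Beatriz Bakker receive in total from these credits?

$2,725

Elderly Relief Credit: $280,550 is below the $289,700 cutoff, so the full $1,675 applies.
Veteran's Credit: income exceeds $136,600 by $143,950 → 576 increments × $75 = $43,200 ≥ base, so the credit is $0.
First-Time Homebuyer Credit: $280,550 is below the $292,500 cutoff, so the full $1,050 applies.
Total: $1,675 + $0 + $1,050 = $2,725.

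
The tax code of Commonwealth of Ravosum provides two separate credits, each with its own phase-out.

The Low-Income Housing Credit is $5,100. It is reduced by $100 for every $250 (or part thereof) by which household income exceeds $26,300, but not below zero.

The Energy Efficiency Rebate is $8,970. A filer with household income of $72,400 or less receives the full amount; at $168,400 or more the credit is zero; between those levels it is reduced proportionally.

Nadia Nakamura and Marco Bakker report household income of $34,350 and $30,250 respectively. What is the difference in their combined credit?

$1,700

Nadia ($34,350): Low-Income Housing Credit: income exceeds $26,300 by $8,050, which is 33 full-or-partial $250 increments; reduction = 33 × $100 = $3,300, leaving $1,800. Energy Efficiency Rebate: $34,350 is at or below the $72,400 threshold, so the full $8,970 applies. total $1,800 + $8,970 = $10,770
Marco ($30,250): Low-Income Housing Credit: income exceeds $26,300 by $3,950, which is 16 full-or-partial $250 increments; reduction = 16 × $100 = $1,600, leaving $3,500. Energy Efficiency Rebate: $30,250 is at or below the $72,400 threshold, so the full $8,970 applies. total $3,500 + $8,970 = $12,470
Difference: |$10,770 − $12,470| = $1,700.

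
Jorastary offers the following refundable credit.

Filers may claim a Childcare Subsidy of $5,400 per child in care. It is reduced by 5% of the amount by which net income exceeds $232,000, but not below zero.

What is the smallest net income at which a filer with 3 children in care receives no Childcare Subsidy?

$556,000

Full credit = 3 × $5,400 = $16,200.
The credit falls by 5% of each dollar above $232,000, so it reaches zero when the excess is $16,200 / 5% = $324,000: income = $232,000 + $324,000 = $556,000.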